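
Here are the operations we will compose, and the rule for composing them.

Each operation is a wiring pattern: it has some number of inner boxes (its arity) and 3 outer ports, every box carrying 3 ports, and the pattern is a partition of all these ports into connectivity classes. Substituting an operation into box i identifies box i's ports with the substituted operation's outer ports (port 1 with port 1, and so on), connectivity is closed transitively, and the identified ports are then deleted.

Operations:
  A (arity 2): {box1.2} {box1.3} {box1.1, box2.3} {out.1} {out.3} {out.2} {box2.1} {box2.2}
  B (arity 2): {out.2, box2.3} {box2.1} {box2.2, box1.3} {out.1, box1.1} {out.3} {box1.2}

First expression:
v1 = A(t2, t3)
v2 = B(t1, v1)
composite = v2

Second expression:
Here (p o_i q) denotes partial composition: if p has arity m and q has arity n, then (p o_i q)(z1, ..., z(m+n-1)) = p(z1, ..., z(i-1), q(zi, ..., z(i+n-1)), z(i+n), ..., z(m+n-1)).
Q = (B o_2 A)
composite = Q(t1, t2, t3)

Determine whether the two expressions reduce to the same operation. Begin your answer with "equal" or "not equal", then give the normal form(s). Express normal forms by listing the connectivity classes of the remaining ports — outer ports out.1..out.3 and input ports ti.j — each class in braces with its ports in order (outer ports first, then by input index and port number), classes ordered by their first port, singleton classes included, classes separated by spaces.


equal: each reduces to {out.1, t1.1} {out.2} {out.3} {t1.2} {t1.3} {t2.1, t3.3} {t2.2} {t2.3} {t3.1} {t3.2}

Normal form of the first expression: {out.1, t1.1} {out.2} {out.3} {t1.2} {t1.3} {t2.1, t3.3} {t2.2} {t2.3} {t3.1} {t3.2}
Normal form of the second expression: {out.1, t1.1} {out.2} {out.3} {t1.2} {t1.3} {t2.1, t3.3} {t2.2} {t2.3} {t3.1} {t3.2}
The forms coincide; equal.


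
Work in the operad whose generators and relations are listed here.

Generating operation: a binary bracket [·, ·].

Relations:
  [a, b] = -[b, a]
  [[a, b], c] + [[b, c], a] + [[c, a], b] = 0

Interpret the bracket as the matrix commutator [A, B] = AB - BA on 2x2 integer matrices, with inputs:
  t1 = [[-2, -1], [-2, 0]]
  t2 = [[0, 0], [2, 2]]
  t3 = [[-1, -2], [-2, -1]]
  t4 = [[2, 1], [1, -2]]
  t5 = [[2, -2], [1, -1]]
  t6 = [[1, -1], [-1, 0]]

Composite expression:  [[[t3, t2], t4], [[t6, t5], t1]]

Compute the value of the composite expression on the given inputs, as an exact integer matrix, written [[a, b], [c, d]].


[t3, t2] = [[-4, -4], [4, 4]]
[[t3, t2], t4] = [[-8, 8], [24, 8]]
[t6, t5] = [[-3, 1], [-4, 3]]
[[t6, t5], t1] = [[-6, 8], [-4, 6]]
[[[t3, t2], t4], [[t6, t5], t1]] = [[-224, -32], [-352, 224]]

[[-224, -32], [-352, 224]]


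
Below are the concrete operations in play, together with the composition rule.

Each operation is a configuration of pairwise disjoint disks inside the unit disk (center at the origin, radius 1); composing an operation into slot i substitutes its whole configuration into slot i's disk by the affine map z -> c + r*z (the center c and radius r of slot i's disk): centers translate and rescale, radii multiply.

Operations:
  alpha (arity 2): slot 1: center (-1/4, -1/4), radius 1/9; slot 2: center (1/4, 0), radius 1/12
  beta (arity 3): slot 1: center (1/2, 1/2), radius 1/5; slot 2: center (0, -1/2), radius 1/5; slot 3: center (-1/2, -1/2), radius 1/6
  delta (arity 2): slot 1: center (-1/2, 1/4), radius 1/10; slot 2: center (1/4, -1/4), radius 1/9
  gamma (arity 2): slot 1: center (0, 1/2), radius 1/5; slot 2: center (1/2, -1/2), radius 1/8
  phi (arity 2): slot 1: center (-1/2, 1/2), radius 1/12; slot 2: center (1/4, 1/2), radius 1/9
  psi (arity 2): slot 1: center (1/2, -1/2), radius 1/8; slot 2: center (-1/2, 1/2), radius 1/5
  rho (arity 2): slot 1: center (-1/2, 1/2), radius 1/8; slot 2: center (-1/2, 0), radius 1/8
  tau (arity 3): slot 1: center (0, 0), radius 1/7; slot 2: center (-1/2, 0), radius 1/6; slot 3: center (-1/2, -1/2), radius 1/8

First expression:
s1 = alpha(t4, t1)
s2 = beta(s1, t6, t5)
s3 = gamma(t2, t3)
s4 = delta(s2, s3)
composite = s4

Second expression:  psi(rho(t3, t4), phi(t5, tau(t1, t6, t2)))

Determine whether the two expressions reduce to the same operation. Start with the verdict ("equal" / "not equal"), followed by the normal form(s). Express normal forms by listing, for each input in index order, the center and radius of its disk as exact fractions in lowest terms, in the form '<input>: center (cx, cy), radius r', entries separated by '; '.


not equal — first t1: center (-89/200, 3/10), radius 1/600; t2: center (1/4, -7/36), radius 1/45; t3: center (11/36, -11/36), radius 1/72; t4: center (-91/200, 59/200), radius 1/450; t5: center (-11/20, 1/5), radius 1/60; t6: center (-1/2, 1/5), radius 1/50, second t1: center (-9/20, 3/5), radius 1/315; t2: center (-83/180, 53/90), radius 1/360; t3: center (7/16, -7/16), radius 1/64; t4: center (7/16, -1/2), radius 1/64; t5: center (-3/5, 3/5), radius 1/60; t6: center (-83/180, 3/5), radius 1/270

Reducing the first expression gives t1: center (-89/200, 3/10), radius 1/600; t2: center (1/4, -7/36), radius 1/45; t3: center (11/36, -11/36), radius 1/72; t4: center (-91/200, 59/200), radius 1/450; t5: center (-11/20, 1/5), radius 1/60; t6: center (-1/2, 1/5), radius 1/50
Reducing the second expression gives t1: center (-9/20, 3/5), radius 1/315; t2: center (-83/180, 53/90), radius 1/360; t3: center (7/16, -7/16), radius 1/64; t4: center (7/16, -1/2), radius 1/64; t5: center (-3/5, 3/5), radius 1/60; t6: center (-83/180, 3/5), radius 1/270
The forms do not match — not equal.


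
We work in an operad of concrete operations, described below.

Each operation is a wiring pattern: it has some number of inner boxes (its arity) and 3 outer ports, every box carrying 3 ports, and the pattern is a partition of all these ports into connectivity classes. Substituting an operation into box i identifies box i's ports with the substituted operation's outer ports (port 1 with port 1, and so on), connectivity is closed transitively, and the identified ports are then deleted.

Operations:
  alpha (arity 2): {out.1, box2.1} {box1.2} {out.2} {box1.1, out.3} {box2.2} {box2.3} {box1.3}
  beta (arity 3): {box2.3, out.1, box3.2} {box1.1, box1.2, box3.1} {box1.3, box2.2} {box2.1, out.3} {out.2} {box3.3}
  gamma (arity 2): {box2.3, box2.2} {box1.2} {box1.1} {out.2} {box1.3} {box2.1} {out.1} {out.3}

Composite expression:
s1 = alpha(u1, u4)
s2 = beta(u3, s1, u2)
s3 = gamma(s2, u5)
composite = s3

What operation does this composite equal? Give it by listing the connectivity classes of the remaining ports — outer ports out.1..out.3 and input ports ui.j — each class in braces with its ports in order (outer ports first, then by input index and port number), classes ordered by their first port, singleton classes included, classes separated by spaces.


{out.1} {out.2} {out.3} {u1.1, u2.2} {u1.2} {u1.3} {u2.1, u3.1, u3.2} {u2.3} {u3.3} {u4.1} {u4.2} {u4.3} {u5.1} {u5.2, u5.3}

Two ports join when wires chain via gamma-identified ports.
alpha over (u1, u4) gives {out.1, u4.1} {out.2} {out.3, u1.1} {u1.2} {u1.3} {u4.2} {u4.3}, out.j being that stage's outer ports
beta over (u3, u1, u4, u2) gives {out.1, u1.1, u2.2} {out.2} {out.3, u4.1} {u1.2} {u1.3} {u2.1, u3.1, u3.2} {u2.3} {u3.3} {u4.2} {u4.3}, out.j being that stage's outer ports
gamma over (u3, u1, u4, u2, u5) gives {out.1} {out.2} {out.3} {u1.1, u2.2} {u1.2} {u1.3} {u2.1, u3.1, u3.2} {u2.3} {u3.3} {u4.1} {u4.2} {u4.3} {u5.1} {u5.2, u5.3}, out.j being that stage's outer ports


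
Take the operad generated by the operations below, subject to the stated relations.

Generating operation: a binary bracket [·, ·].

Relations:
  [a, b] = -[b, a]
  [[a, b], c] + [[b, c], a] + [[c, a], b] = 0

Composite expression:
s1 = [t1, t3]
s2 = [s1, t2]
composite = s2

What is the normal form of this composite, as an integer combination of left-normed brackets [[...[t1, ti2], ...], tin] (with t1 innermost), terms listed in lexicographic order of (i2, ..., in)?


[[t1, t3], t2]

A multilinear Lie element is pinned by t1-initial words (t1 innermost).
Composite bracket: [[t1, t3], t2]
Under [a, b] = ab - ba we get 4 signed associative words (2^2 = 4).
Only words starting with t1 matter:
  t1t3t2 appears with sign +1, giving the term +[[t1, t3], t2]


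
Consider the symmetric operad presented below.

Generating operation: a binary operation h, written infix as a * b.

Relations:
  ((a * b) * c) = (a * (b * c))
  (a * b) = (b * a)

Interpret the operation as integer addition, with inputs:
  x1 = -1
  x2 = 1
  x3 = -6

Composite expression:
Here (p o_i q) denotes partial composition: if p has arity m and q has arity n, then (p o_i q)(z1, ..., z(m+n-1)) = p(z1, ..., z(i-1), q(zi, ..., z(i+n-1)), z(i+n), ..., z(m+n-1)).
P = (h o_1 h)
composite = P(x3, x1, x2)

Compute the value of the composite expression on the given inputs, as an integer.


-6


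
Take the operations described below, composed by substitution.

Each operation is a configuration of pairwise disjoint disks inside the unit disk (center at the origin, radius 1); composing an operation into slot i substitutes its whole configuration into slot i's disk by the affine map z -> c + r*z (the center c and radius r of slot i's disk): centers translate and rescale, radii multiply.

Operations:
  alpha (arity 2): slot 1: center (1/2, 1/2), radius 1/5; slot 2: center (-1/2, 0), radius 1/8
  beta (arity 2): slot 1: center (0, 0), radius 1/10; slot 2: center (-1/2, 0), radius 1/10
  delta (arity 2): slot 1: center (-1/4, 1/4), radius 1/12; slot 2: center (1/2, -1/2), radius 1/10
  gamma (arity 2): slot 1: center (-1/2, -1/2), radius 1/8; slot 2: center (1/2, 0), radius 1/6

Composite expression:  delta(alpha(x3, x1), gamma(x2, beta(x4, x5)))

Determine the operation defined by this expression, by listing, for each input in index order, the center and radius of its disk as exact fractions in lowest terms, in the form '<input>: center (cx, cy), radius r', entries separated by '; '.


x1: center (-7/24, 1/4), radius 1/96; x2: center (9/20, -11/20), radius 1/80; x3: center (-5/24, 7/24), radius 1/60; x4: center (11/20, -1/2), radius 1/600; x5: center (13/24, -1/2), radius 1/600

Follow each x-input down from delta: c' goes to c + r*c', radius to r*r'.
input x3: applying the 2 nested substitutions gives center (-5/24, 7/24), radius 1/60
input x1: applying the 2 nested substitutions gives center (-7/24, 1/4), radius 1/96
input x2: applying the 2 nested substitutions gives center (9/20, -11/20), radius 1/80
input x4: applying the 3 nested substitutions gives center (11/20, -1/2), radius 1/600
input x5: applying the 3 nested substitutions gives center (13/24, -1/2), radius 1/600


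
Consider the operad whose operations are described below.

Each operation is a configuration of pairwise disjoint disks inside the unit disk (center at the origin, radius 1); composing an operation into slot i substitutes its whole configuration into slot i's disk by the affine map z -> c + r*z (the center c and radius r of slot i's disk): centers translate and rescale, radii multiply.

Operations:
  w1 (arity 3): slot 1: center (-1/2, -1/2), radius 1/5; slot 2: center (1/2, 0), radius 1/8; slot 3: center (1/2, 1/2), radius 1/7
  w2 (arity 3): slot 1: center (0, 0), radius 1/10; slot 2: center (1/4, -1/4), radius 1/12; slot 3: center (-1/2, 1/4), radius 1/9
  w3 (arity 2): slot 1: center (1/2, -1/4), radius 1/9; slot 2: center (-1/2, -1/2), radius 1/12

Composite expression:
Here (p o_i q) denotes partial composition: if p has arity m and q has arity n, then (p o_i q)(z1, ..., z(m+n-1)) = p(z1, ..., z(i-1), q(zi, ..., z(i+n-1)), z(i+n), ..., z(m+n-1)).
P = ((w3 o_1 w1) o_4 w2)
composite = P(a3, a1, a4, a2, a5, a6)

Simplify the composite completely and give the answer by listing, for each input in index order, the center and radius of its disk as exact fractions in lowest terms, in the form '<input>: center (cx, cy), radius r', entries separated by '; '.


a1: center (5/9, -1/4), radius 1/72; a2: center (-1/2, -1/2), radius 1/120; a3: center (4/9, -11/36), radius 1/45; a4: center (5/9, -7/36), radius 1/63; a5: center (-23/48, -25/48), radius 1/144; a6: center (-13/24, -23/48), radius 1/108

Follow each a-input down from w3: c' goes to c + r*c', radius to r*r'.
a3 passes through 2 substitutions, ending at center (4/9, -11/36), radius 1/45
a1 passes through 2 substitutions, ending at center (5/9, -1/4), radius 1/72
a4 passes through 2 substitutions, ending at center (5/9, -7/36), radius 1/63
a2 passes through 2 substitutions, ending at center (-1/2, -1/2), radius 1/120
a5 passes through 2 substitutions, ending at center (-23/48, -25/48), radius 1/144
a6 passes through 2 substitutions, ending at center (-13/24, -23/48), radius 1/108


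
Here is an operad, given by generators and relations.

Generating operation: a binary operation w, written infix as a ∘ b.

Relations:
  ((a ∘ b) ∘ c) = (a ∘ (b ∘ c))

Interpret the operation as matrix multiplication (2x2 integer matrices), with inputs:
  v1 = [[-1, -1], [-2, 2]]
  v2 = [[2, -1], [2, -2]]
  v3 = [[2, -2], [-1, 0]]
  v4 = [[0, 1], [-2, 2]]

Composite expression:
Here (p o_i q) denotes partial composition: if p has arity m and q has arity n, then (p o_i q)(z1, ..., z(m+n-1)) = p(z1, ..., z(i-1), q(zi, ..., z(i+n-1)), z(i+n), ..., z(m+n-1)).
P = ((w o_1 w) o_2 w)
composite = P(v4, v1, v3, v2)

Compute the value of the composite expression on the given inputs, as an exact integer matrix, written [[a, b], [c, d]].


[[-4, -2], [-12, 2]]


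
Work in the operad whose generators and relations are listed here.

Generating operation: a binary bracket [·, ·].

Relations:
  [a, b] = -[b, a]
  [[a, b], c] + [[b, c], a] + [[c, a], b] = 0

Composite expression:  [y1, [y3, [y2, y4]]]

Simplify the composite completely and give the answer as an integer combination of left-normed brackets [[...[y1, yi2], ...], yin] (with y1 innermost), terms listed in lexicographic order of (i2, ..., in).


-[[[y1, y2], y4], y3] + [[[y1, y3], y2], y4] - [[[y1, y3], y4], y2] + [[[y1, y4], y2], y3]

Expand each bracket as ab - ba; the y1-initial words give the coefficients.
Composite bracket: [y1, [y3, [y2, y4]]]
The bracket unfolds into 8 signed words via [a, b] = ab - ba (2^3 = 8).
Keep just the words that open with y1:
  sign of y1y2y4y3 is -1, so it contributes -[[[y1, y2], y4], y3]
  sign of y1y3y2y4 is +1, so it contributes +[[[y1, y3], y2], y4]
  sign of y1y3y4y2 is -1, so it contributes -[[[y1, y3], y4], y2]
  sign of y1y4y2y3 is +1, so it contributes +[[[y1, y4], y2], y3]


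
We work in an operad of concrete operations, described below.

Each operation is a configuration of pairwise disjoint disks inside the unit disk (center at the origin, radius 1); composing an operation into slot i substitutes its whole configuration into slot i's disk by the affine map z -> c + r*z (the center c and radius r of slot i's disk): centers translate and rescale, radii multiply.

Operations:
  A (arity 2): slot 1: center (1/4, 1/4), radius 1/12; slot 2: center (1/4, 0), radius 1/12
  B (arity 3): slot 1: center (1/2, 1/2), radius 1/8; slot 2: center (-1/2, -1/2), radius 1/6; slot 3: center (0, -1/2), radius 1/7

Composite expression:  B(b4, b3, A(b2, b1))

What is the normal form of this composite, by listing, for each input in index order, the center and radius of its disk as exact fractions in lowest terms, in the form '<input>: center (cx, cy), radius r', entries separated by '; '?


Follow each b-input down from B: c' goes to c + r*c', radius to r*r'.
input b4: applying the 1 nested substitution gives center (1/2, 1/2), radius 1/8
input b3: applying the 1 nested substitution gives center (-1/2, -1/2), radius 1/6
input b2: applying the 2 nested substitutions gives center (1/28, -13/28), radius 1/84
input b1: applying the 2 nested substitutions gives center (1/28, -1/2), radius 1/84

b1: center (1/28, -1/2), radius 1/84; b2: center (1/28, -13/28), radius 1/84; b3: center (-1/2, -1/2), radius 1/6; b4: center (1/2, 1/2), radius 1/8


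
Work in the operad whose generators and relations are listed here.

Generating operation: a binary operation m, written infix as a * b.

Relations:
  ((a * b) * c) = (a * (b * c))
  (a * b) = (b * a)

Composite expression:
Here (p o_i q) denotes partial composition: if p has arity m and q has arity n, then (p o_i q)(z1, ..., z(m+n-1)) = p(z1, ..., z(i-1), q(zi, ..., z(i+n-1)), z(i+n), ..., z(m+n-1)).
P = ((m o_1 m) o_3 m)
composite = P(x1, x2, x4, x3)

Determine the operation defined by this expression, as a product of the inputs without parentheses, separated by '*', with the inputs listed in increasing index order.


x1 * x2 * x3 * x4

Shape and order are irrelevant to m; the x-input set decides.
(x1 * x2) linearizes to x1 * x2
(x4 * x3) linearizes to x4 * x3
((x1 * x2) * (x4 * x3)) linearizes to x1 * x2 * x4 * x3
the factors in increasing index order: x1 * x2 * x3 * x4


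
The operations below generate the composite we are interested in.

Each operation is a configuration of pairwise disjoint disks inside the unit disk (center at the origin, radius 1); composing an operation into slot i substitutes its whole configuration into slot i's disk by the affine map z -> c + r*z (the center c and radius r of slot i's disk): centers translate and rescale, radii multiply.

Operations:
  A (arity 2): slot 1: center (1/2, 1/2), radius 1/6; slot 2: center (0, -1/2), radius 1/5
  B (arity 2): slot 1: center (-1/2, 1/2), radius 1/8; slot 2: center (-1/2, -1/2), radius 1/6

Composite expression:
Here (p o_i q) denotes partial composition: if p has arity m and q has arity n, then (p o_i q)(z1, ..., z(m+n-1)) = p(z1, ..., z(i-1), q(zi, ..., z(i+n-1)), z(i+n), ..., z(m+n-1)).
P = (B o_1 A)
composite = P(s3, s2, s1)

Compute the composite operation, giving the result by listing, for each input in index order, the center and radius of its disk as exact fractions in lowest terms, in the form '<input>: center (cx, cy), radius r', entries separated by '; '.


s1: center (-1/2, -1/2), radius 1/6; s2: center (-1/2, 7/16), radius 1/40; s3: center (-7/16, 9/16), radius 1/48

Only the slot chain above each s matters under B; compose those maps.
s3 passes through 2 substitutions, ending at center (-7/16, 9/16), radius 1/48
s2 passes through 2 substitutions, ending at center (-1/2, 7/16), radius 1/40
s1 passes through 1 substitution, ending at center (-1/2, -1/2), radius 1/6


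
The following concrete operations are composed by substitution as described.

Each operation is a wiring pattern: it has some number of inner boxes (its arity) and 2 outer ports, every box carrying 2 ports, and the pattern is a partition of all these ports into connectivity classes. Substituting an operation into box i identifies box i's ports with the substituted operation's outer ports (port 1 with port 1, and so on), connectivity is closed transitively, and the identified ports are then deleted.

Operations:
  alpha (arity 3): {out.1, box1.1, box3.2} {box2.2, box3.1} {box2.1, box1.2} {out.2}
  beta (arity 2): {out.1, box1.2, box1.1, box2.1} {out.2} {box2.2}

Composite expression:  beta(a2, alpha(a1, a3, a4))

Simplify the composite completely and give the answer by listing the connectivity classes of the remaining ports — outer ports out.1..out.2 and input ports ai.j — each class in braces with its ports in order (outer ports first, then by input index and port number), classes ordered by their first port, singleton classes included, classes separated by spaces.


Reachability decides: close wires over beta-identified ports.
the subtree at alpha composes to {out.1, a1.1, a4.2} {out.2} {a1.2, a3.1} {a3.2, a4.1} on (a1, a3, a4); out.j = own outer ports
the subtree at beta composes to {out.1, a1.1, a2.1, a2.2, a4.2} {out.2} {a1.2, a3.1} {a3.2, a4.1} on (a2, a1, a3, a4); out.j = own outer ports

{out.1, a1.1, a2.1, a2.2, a4.2} {out.2} {a1.2, a3.1} {a3.2, a4.1}


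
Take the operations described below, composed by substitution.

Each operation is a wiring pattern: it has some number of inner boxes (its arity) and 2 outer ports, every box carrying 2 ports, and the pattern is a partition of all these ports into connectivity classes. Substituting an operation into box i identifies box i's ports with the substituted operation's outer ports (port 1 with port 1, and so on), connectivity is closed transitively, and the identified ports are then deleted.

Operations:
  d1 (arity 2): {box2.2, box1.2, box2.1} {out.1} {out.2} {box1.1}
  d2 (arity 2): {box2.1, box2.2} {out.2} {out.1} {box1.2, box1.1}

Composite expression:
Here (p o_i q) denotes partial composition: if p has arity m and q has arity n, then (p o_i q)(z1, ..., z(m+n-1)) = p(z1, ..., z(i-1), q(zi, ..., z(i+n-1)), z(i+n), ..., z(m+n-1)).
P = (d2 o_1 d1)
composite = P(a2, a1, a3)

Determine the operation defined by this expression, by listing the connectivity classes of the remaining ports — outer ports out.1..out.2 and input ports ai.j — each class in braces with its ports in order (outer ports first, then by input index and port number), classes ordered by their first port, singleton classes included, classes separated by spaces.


Two ports join when wires chain via d2-identified ports.
after d1, the pattern on (a2, a1) reads {out.1} {out.2} {a1.1, a1.2, a2.2} {a2.1} (out.j = its outer ports)
after d2, the pattern on (a2, a1, a3) reads {out.1} {out.2} {a1.1, a1.2, a2.2} {a2.1} {a3.1, a3.2} (out.j = its outer ports)

{out.1} {out.2} {a1.1, a1.2, a2.2} {a2.1} {a3.1, a3.2}


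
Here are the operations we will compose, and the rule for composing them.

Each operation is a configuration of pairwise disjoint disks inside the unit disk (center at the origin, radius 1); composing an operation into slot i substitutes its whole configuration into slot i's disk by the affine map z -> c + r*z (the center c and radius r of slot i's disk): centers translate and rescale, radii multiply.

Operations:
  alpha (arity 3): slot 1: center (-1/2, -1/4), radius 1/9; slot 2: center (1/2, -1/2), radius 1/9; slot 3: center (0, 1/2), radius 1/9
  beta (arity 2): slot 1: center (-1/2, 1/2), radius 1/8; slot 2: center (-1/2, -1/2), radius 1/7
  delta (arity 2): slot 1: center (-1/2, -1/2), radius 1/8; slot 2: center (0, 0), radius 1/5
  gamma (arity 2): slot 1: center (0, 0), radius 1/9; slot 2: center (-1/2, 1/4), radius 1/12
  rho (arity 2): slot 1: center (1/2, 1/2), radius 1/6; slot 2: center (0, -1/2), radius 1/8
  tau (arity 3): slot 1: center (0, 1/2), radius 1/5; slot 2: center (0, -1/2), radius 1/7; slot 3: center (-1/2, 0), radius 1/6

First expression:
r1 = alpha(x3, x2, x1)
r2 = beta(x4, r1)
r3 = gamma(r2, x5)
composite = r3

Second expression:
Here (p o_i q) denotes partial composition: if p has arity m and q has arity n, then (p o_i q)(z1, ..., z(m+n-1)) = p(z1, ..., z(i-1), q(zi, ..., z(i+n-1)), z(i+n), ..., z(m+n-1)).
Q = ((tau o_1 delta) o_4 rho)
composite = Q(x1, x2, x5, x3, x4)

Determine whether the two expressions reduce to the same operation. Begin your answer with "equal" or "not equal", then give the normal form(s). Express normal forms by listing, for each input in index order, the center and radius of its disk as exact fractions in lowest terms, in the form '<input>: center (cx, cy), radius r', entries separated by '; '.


Normal form of the first expression: x1: center (-1/18, -1/21), radius 1/567; x2: center (-1/21, -4/63), radius 1/567; x3: center (-4/63, -5/84), radius 1/567; x4: center (-1/18, 1/18), radius 1/72; x5: center (-1/2, 1/4), radius 1/12
Normal form of the second expression: x1: center (-1/10, 2/5), radius 1/40; x2: center (0, 1/2), radius 1/25; x3: center (-5/12, 1/12), radius 1/36; x4: center (-1/2, -1/12), radius 1/48; x5: center (0, -1/2), radius 1/7
The normal forms differ: not equal.

not equal; the first gives x1: center (-1/18, -1/21), radius 1/567; x2: center (-1/21, -4/63), radius 1/567; x3: center (-4/63, -5/84), radius 1/567; x4: center (-1/18, 1/18), radius 1/72; x5: center (-1/2, 1/4), radius 1/12 and the second x1: center (-1/10, 2/5), radius 1/40; x2: center (0, 1/2), radius 1/25; x3: center (-5/12, 1/12), radius 1/36; x4: center (-1/2, -1/12), radius 1/48; x5: center (0, -1/2), radius 1/7


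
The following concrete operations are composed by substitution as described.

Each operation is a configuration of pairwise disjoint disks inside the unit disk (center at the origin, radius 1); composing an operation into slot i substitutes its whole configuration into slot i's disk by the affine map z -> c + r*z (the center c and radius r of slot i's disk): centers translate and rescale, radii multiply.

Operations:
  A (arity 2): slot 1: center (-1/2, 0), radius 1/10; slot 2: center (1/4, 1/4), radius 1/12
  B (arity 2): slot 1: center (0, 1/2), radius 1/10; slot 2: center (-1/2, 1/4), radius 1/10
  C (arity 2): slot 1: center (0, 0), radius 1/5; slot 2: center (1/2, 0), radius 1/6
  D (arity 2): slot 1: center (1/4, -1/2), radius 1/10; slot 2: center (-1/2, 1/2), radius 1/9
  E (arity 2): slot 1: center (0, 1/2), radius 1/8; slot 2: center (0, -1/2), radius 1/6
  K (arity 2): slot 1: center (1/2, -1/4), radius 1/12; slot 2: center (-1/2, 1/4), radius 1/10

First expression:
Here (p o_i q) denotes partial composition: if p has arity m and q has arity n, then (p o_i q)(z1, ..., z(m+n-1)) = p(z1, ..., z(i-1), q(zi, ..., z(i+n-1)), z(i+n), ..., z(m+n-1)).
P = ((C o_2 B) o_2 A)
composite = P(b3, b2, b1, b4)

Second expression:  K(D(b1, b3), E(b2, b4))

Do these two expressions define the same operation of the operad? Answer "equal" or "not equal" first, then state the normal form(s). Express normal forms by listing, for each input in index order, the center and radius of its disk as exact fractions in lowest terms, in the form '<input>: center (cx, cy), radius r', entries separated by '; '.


not equal; the first gives b1: center (121/240, 7/80), radius 1/720; b2: center (59/120, 1/12), radius 1/600; b3: center (0, 0), radius 1/5; b4: center (5/12, 1/24), radius 1/60 and the second b1: center (25/48, -7/24), radius 1/120; b2: center (-1/2, 3/10), radius 1/80; b3: center (11/24, -5/24), radius 1/108; b4: center (-1/2, 1/5), radius 1/60

The first expression, normalized: b1: center (121/240, 7/80), radius 1/720; b2: center (59/120, 1/12), radius 1/600; b3: center (0, 0), radius 1/5; b4: center (5/12, 1/24), radius 1/60
The second expression, normalized: b1: center (25/48, -7/24), radius 1/120; b2: center (-1/2, 3/10), radius 1/80; b3: center (11/24, -5/24), radius 1/108; b4: center (-1/2, 1/5), radius 1/60
Distinct normal forms: not equal.


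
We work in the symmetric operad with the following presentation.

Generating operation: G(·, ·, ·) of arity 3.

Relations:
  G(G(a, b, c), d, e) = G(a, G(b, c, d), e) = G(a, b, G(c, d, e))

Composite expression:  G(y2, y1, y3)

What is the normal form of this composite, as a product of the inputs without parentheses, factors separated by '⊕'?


y2 ⊕ y1 ⊕ y3

Associativity of G dissolves the nesting; only the y-input order survives.
G(y2, y1, y3) collapses to y2 ⊕ y1 ⊕ y3


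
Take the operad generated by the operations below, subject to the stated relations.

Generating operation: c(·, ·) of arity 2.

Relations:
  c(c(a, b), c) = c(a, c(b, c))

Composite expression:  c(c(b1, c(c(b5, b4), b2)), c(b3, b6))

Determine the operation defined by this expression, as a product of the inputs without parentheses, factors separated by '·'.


b1 · b5 · b4 · b2 · b3 · b6


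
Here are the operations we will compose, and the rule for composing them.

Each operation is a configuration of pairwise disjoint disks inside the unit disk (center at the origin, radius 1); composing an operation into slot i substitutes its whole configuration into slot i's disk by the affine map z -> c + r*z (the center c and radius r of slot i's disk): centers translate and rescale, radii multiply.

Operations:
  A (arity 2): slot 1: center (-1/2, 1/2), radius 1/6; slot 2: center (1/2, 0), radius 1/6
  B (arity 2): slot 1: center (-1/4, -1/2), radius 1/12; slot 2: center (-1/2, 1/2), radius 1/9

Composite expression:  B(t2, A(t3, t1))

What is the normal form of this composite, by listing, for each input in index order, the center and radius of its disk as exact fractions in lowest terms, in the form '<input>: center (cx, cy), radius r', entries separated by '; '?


t1: center (-4/9, 1/2), radius 1/54; t2: center (-1/4, -1/2), radius 1/12; t3: center (-5/9, 5/9), radius 1/54

Affine substitution under B: radii multiply and t-centers shift.
tracing t2 down its 1-map path: center (-1/4, -1/2), radius 1/12
tracing t3 down its 2-map path: center (-5/9, 5/9), radius 1/54
tracing t1 down its 2-map path: center (-4/9, 1/2), radius 1/54


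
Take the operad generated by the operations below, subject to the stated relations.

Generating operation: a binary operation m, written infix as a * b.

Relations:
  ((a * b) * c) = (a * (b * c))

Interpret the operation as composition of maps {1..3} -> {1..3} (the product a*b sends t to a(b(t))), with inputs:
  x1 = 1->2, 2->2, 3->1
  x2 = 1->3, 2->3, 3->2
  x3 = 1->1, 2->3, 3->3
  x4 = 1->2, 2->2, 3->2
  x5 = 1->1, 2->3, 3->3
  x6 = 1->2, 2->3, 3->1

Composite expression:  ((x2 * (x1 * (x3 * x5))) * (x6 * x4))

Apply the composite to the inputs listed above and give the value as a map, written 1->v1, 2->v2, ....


(x3 * x5) = 1->1, 2->3, 3->3
(x1 * (x3 * x5)) = 1->2, 2->1, 3->1
(x2 * (x1 * (x3 * x5))) = 1->3, 2->3, 3->3
(x6 * x4) = 1->3, 2->3, 3->3
((x2 * (x1 * (x3 * x5))) * (x6 * x4)) = 1->3, 2->3, 3->3

1->3, 2->3, 3->3


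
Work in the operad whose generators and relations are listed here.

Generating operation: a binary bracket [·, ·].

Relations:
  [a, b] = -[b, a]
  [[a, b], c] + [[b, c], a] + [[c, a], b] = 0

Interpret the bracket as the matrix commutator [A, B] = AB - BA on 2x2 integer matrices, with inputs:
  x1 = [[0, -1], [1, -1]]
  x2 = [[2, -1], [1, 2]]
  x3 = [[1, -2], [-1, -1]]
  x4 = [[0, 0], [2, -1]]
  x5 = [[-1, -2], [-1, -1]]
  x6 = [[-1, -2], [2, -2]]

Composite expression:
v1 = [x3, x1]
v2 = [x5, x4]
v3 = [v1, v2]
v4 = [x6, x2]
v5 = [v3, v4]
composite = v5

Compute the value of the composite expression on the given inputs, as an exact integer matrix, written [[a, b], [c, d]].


[[30, -12], [12, -30]]

[x3, x1] = [[-3, 0], [-3, 3]]
[x5, x4] = [[-4, 2], [-1, 4]]
[[x3, x1], [x5, x4]] = [[6, -12], [18, -6]]
[x6, x2] = [[0, -1], [-1, 0]]
[[[x3, x1], [x5, x4]], [x6, x2]] = [[30, -12], [12, -30]]


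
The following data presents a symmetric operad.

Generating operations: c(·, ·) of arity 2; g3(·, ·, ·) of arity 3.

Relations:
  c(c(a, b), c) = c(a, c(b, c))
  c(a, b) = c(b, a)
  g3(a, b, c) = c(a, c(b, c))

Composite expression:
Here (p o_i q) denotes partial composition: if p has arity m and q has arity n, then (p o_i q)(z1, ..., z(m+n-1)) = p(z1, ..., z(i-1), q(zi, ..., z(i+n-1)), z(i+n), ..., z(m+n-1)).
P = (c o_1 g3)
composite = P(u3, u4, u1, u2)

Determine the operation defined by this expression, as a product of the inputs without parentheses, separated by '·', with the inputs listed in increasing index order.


u1 · u2 · u3 · u4


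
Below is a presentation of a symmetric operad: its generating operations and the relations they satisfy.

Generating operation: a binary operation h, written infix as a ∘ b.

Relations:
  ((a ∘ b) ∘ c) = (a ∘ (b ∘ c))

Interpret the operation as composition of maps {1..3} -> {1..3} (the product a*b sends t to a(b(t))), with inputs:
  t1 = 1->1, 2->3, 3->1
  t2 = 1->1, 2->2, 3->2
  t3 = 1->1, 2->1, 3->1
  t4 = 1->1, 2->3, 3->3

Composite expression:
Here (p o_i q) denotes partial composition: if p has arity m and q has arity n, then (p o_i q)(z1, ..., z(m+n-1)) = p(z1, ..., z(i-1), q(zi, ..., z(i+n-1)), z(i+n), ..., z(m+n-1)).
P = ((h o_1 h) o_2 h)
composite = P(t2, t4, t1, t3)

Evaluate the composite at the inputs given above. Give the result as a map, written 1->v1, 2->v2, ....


1->1, 2->1, 3->1


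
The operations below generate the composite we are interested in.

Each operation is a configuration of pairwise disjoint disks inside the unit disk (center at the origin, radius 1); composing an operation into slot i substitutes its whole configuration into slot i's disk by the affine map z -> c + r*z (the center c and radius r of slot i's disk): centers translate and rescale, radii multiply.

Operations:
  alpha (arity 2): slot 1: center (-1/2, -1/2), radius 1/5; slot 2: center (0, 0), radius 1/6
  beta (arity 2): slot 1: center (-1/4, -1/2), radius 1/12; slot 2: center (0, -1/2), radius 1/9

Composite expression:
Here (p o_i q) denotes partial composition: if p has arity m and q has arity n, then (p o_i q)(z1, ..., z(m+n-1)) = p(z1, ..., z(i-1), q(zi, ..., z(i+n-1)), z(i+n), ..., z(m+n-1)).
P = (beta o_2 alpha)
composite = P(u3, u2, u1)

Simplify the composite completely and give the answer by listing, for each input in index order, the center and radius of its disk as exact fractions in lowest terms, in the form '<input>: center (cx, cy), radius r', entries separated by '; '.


u1: center (0, -1/2), radius 1/54; u2: center (-1/18, -5/9), radius 1/45; u3: center (-1/4, -1/2), radius 1/12

Each u-disk chains the slot maps above it in beta; radii multiply.
input u3: composing its 1 substitution step yields center (-1/4, -1/2), radius 1/12
input u2: composing its 2 substitution steps yields center (-1/18, -5/9), radius 1/45
input u1: composing its 2 substitution steps yields center (0, -1/2), radius 1/54


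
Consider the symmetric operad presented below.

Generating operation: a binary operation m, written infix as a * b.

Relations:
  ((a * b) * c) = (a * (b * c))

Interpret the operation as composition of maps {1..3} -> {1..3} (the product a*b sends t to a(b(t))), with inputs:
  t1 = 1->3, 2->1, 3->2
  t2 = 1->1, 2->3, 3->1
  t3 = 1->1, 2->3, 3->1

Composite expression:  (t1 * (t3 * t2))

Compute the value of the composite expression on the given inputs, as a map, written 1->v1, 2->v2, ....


(t3 * t2) = 1->1, 2->1, 3->1
(t1 * (t3 * t2)) = 1->3, 2->3, 3->3

1->3, 2->3, 3->3


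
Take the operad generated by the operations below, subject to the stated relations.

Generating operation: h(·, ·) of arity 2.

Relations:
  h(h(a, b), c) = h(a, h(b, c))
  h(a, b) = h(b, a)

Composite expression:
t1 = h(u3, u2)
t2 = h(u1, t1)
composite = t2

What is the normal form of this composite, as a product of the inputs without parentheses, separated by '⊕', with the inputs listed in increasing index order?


u1 ⊕ u2 ⊕ u3

Key point: h commutes, so take the u-inputs in any fixed order.
h(u3, u2) reduces to u3 ⊕ u2
h(u1, h(u3, u2)) reduces to u1 ⊕ u3 ⊕ u2
sorting the factors by input index: u1 ⊕ u2 ⊕ u3


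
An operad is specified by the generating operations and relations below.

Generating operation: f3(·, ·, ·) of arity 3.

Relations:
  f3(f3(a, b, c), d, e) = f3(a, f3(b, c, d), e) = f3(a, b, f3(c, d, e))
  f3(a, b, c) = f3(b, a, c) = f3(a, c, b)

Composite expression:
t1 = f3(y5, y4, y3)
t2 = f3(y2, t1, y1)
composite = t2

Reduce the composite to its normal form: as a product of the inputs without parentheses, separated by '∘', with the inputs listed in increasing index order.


y1 ∘ y2 ∘ y3 ∘ y4 ∘ y5

Shape and order are irrelevant to f3; the y-input set decides.
f3(y5, y4, y3) reduces to y5 ∘ y4 ∘ y3
f3(y2, f3(y5, y4, y3), y1) reduces to y2 ∘ y5 ∘ y4 ∘ y3 ∘ y1
rearranged into index order: y1 ∘ y2 ∘ y3 ∘ y4 ∘ y5


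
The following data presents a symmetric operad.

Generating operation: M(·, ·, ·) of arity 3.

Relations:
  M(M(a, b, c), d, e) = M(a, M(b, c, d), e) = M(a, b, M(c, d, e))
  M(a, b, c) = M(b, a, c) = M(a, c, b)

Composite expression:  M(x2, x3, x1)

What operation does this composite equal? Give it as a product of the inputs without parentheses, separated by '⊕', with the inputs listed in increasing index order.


x1 ⊕ x2 ⊕ x3

Both nesting and order wash out for M; what remains is which x's occur.
M(x2, x3, x1) spells out as x2 ⊕ x3 ⊕ x1
reordering the factors by index: x1 ⊕ x2 ⊕ x3


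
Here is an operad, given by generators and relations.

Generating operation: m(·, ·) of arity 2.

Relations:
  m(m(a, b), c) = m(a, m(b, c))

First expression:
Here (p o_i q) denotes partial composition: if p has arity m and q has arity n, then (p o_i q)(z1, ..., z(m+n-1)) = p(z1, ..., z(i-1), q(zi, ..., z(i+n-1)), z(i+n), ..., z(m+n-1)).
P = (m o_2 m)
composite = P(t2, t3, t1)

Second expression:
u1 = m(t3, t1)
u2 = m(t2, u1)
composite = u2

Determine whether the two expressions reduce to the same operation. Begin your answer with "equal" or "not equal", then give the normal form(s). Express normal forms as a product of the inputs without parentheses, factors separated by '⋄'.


The first expression reduces to t2 ⋄ t3 ⋄ t1
The second expression reduces to t2 ⋄ t3 ⋄ t1
One common form — equal.

equal; both compose to t2 ⋄ t3 ⋄ t1


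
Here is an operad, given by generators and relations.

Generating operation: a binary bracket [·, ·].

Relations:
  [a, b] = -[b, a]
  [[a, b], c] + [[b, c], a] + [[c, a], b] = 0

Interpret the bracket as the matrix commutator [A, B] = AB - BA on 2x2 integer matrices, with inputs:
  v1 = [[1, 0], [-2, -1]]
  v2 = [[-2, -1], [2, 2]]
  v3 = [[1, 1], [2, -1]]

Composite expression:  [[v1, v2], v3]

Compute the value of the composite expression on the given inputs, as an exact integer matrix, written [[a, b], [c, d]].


[v1, v2] = [[-2, -2], [4, 2]]
[[v1, v2], v3] = [[-8, 0], [16, 8]]

[[-8, 0], [16, 8]]


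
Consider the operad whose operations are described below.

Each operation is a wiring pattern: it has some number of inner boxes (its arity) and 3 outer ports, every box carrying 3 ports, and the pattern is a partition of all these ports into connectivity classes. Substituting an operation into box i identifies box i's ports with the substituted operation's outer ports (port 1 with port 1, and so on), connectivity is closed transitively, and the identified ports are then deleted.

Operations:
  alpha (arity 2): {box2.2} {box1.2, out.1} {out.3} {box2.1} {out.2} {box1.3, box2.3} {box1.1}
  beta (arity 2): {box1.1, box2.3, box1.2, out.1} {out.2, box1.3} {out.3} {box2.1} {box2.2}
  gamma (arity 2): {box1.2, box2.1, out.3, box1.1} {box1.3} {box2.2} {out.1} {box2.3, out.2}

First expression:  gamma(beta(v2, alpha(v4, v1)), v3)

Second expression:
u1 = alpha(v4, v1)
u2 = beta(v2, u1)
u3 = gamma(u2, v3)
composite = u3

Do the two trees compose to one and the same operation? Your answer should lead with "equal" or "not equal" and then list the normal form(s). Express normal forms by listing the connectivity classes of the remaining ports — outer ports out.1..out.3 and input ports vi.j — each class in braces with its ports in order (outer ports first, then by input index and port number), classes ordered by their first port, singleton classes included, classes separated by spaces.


In normal form, the first expression is {out.1} {out.2, v3.3} {out.3, v2.1, v2.2, v2.3, v3.1} {v1.1} {v1.2} {v1.3, v4.3} {v3.2} {v4.1} {v4.2}
In normal form, the second expression is {out.1} {out.2, v3.3} {out.3, v2.1, v2.2, v2.3, v3.1} {v1.1} {v1.2} {v1.3, v4.3} {v3.2} {v4.1} {v4.2}
Same normal form: equal.

equal; both compose to {out.1} {out.2, v3.3} {out.3, v2.1, v2.2, v2.3, v3.1} {v1.1} {v1.2} {v1.3, v4.3} {v3.2} {v4.1} {v4.2}


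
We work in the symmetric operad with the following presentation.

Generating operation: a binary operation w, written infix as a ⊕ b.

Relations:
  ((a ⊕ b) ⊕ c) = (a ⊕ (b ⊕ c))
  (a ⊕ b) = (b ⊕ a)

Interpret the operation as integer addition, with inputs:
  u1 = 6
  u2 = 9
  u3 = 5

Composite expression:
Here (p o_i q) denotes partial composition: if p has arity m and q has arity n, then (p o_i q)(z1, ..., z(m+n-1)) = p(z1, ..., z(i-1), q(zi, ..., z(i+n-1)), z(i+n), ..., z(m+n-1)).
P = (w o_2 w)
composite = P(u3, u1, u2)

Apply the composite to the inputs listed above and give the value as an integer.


20

(u1 ⊕ u2) = 15
(u3 ⊕ (u1 ⊕ u2)) = 20


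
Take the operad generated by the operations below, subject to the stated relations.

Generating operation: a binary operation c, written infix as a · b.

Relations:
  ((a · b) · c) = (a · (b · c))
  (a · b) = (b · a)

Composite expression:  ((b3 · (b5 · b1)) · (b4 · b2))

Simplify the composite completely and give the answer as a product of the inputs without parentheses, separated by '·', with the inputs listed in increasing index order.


Shape and order are irrelevant to c; the b-input set decides.
(b5 · b1) flattens to b5 · b1
(b3 · (b5 · b1)) flattens to b3 · b5 · b1
(b4 · b2) flattens to b4 · b2
((b3 · (b5 · b1)) · (b4 · b2)) flattens to b3 · b5 · b1 · b4 · b2
sorting the factors by input index: b1 · b2 · b3 · b4 · b5

b1 · b2 · b3 · b4 · b5
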